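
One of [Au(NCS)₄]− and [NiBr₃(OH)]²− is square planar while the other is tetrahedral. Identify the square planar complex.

For [Au(NCS)₄]−: Each isothiocyanate is −1; balancing the −1 overall charge requires Au(III). Group 11 minus oxidation state 3 gives a d⁸ configuration. A 5d d⁸ ion has a large crystal-field splitting; square planar leaves the high-energy d_{x²−y²} orbital empty and maximises CFSE. → square planar.
For [NiBr₃(OH)]²−: Each bromide is −1; each hydroxide is −1; balancing the −2 overall charge requires Ni(II). Ni sits in group 10, so the d-electron count is 10 − 2 = 8. Bromide and hydroxide are weak-field ligands. With weak-field ligands the CFSE gain from square planar is small, so a 3d d⁸ ion takes the sterically preferred tetrahedral geometry. → tetrahedral.

[Au(NCS)₄]−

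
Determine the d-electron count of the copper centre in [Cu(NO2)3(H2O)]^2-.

d10

Summing ligand charges against the −2 overall charge gives an oxidation state of +1 for copper.
Cu sits in group 11, so the d-electron count is 11 − 1 = 10.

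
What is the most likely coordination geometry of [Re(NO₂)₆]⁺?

Summing ligand charges against the +1 overall charge gives an oxidation state of +7 for rhenium.
Rhenium is a group-7 element; Re(VII) is therefore d⁰.
With 6 monodentate ligands the coordination number is 6.
Six donors around a single metal centre give an octahedral coordination sphere.

octahedral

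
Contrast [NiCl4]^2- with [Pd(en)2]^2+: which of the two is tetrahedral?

For [NiCl4]^2-: Summing ligand charges against the −2 overall charge gives an oxidation state of +2 for nickel. Ni sits in group 10, so the d-electron count is 10 − 2 = 8. Chloride is a weak-field ligand. With weak-field ligands the CFSE gain from square planar is small, so a 3d d⁸ ion takes the sterically preferred tetrahedral geometry. → tetrahedral.
For [Pd(en)2]^2+: Ligand charges: ethylenediamine is neutral. With an overall charge of +2 the palladium centre must be in the +2 oxidation state. Palladium is a group-10 element; Pd(II) is therefore d⁸. A 4d d⁸ ion has a large crystal-field splitting; square planar leaves the high-energy d_{x²−y²} orbital empty and maximises CFSE. → square planar.

[NiCl4]^2-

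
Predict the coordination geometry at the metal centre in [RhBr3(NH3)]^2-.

square planar

Each bromide is −1; ammonia is neutral; balancing the −2 overall charge requires Rh(I).
Rhodium is a group-9 element; Rh(I) is therefore d⁸.
With 4 monodentate ligands the coordination number is 4.
A 4d d⁸ ion has a large crystal-field splitting; square planar leaves the high-energy d_{x²−y²} orbital empty and maximises CFSE.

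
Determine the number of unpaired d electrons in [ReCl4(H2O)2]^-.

2 unpaired electrons

Summing ligand charges against the −1 overall charge gives an oxidation state of +3 for rhenium.
Re sits in group 7, so the d-electron count is 7 − 3 = 4.
The spin state decides the count: a 5d ion has a large Δₒ and is invariably low-spin.
An octahedral low-spin d⁴ ion is t₂g⁴e_g⁰, giving 2 unpaired electrons.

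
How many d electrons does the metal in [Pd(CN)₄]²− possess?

d⁸

Each cyanide is −1; balancing the −2 overall charge requires Pd(II).
Group 10 minus oxidation state 2 gives a d⁸ configuration.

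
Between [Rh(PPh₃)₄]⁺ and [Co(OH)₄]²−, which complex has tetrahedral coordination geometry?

[Co(OH)₄]²−

For [Rh(PPh₃)₄]⁺: Ligand charges: triphenylphosphine is neutral. With an overall charge of +1 the rhodium centre must be in the +1 oxidation state. Rhodium is a group-9 element; Rh(I) is therefore d⁸. A 4d d⁸ ion has a large crystal-field splitting; square planar leaves the high-energy d_{x²−y²} orbital empty and maximises CFSE. → square planar.
For [Co(OH)₄]²−: Each hydroxide is −1; balancing the −2 overall charge requires Co(II). Cobalt is a group-9 element; Co(II) is therefore d⁷. For a high-spin 3d d⁷ ion with weak-field ligands the small Δₜ gives little square-planar CFSE advantage, so four ligands adopt the sterically favoured tetrahedral geometry. → tetrahedral.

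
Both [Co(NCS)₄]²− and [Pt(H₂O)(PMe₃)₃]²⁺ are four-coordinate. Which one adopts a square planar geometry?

[Pt(H₂O)(PMe₃)₃]²⁺

For [Co(NCS)₄]²−: Summing ligand charges against the −2 overall charge gives an oxidation state of +2 for cobalt. Group 9 minus oxidation state 2 gives a d⁷ configuration. For a high-spin 3d d⁷ ion with weak-field ligands the small Δₜ gives little square-planar CFSE advantage, so four ligands adopt the sterically favoured tetrahedral geometry. → tetrahedral.
For [Pt(H₂O)(PMe₃)₃]²⁺: Water is neutral; trimethylphosphine is neutral; balancing the +2 overall charge requires Pt(II). Group 10 minus oxidation state 2 gives a d⁸ configuration. A 5d d⁸ ion has a large crystal-field splitting; square planar leaves the high-energy d_{x²−y²} orbital empty and maximises CFSE. → square planar.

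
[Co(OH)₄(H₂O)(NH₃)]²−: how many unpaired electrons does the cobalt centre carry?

Summing ligand charges against the −2 overall charge gives an oxidation state of +2 for cobalt.
Cobalt is a group-9 element; Co(II) is therefore d⁷.
The spin state decides the count: Hydroxide is a weak-field ligand for a first-row metal, so the complex is high-spin.
An octahedral high-spin d⁷ ion is t₂g⁵e_g², giving 3 unpaired electrons.

3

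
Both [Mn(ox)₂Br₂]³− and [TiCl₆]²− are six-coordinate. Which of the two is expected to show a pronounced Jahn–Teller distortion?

[Mn(ox)₂Br₂]³−: Each oxalate is −2; each bromide is −1; balancing the −3 overall charge requires Mn(III). Group 7 minus oxidation state 3 gives a d⁴ configuration. Bromide and oxalate are weak-field ligands for a first-row metal, so the complex is high-spin. The t₂g³e_g¹ (high-spin) configuration has an unevenly filled e_g set; the Jahn–Teller theorem predicts a tetragonal distortion (typically axial elongation) to lift the degeneracy.
[TiCl₆]²−: Ligand charges: each chloride is −1. With an overall charge of −2 the titanium centre must be in the +4 oxidation state. Group 4 minus oxidation state 4 gives a d⁰ configuration. The d⁰ configuration leaves the e_g set evenly filled (or empty) — no strong Jahn–Teller driving force.

[Mn(ox)₂Br₂]³−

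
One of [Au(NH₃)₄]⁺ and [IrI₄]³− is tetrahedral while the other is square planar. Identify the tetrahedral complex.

[Au(NH₃)₄]⁺

For [Au(NH₃)₄]⁺: Ligand charges: ammonia is neutral. With an overall charge of +1 the gold centre must be in the +1 oxidation state. Au sits in group 11, so the d-electron count is 11 − 1 = 10. A d¹⁰ ion has no crystal-field stabilisation preference between square planar and tetrahedral, so four ligands adopt the sterically favoured tetrahedral geometry. → tetrahedral.
For [IrI₄]³−: Each iodide is −1; balancing the −3 overall charge requires Ir(I). Iridium is a group-9 element; Ir(I) is therefore d⁸. A 5d d⁸ ion has a large crystal-field splitting; square planar leaves the high-energy d_{x²−y²} orbital empty and maximises CFSE. → square planar.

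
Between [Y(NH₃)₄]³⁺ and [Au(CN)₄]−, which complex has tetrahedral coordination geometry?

For [Y(NH₃)₄]³⁺: Summing ligand charges against the +3 overall charge gives an oxidation state of +3 for yttrium. Y sits in group 3, so the d-electron count is 3 − 3 = 0. A d⁰ ion has no crystal-field stabilisation preference between square planar and tetrahedral, so four ligands adopt the sterically favoured tetrahedral geometry. → tetrahedral.
For [Au(CN)₄]−: Ligand charges: each cyanide is −1. With an overall charge of −1 the gold centre must be in the +3 oxidation state. Au sits in group 11, so the d-electron count is 11 − 3 = 8. A 5d d⁸ ion has a large crystal-field splitting; square planar leaves the high-energy d_{x²−y²} orbital empty and maximises CFSE. → square planar.

[Y(NH₃)₄]³⁺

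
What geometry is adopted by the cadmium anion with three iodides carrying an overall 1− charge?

trigonal planar

Ligand charges: each iodide is −1. With an overall charge of −1 the cadmium centre must be in the +2 oxidation state.
Group 12 minus oxidation state 2 gives a d¹⁰ configuration.
Coordination number: 3.
Three ligands around a d¹⁰ centre minimise repulsion in a trigonal-planar arrangement.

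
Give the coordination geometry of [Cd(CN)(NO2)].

linear

Each cyanide is −1; each nitro (N-bound nitrite) is −1; balancing the 0 overall charge requires Cd(II).
Group 12 minus oxidation state 2 gives a d¹⁰ configuration.
With 2 monodentate ligands the coordination number is 2.
A d¹⁰ ion with only two ligands adopts a linear arrangement (sp hybridisation; no CFSE preference).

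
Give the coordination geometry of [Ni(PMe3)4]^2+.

square planar

Summing ligand charges against the +2 overall charge gives an oxidation state of +2 for nickel.
Ni sits in group 10, so the d-electron count is 10 − 2 = 8.
With 4 monodentate ligands the coordination number is 4.
Trimethylphosphine is a strong-field ligand (high in the spectrochemical series).
A 3d d⁸ ion with strong-field ligands gains enough CFSE to favour square planar over tetrahedral.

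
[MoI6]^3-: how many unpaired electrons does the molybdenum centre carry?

Summing ligand charges against the −3 overall charge gives an oxidation state of +3 for molybdenum.
Molybdenum is a group-6 element; Mo(III) is therefore d³.
In an octahedral field the d³ configuration is t₂g³e_g⁰ (only one arrangement possible), giving 3 unpaired electrons.

3 unpaired electrons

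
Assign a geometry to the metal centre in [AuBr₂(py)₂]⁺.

square planar

Ligand charges: each bromide is −1; pyridine is neutral. With an overall charge of +1 the gold centre must be in the +3 oxidation state.
Group 11 minus oxidation state 3 gives a d⁸ configuration.
With 4 monodentate ligands the coordination number is 4.
A 5d d⁸ ion has a large crystal-field splitting; square planar leaves the high-energy d_{x²−y²} orbital empty and maximises CFSE.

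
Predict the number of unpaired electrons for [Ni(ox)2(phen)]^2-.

Each oxalate is −2; 1,10-phenanthroline is neutral; balancing the −2 overall charge requires Ni(II).
Nickel is a group-10 element; Ni(II) is therefore d⁸.
Counting donor atoms: 2×oxalate (bidentate) → 4 donors; 1×1,10-phenanthroline (bidentate) → 2 donors. Coordination number = 6.
In an octahedral field the d⁸ configuration is t₂g⁶e_g² (only one arrangement possible), giving 2 unpaired electrons.

2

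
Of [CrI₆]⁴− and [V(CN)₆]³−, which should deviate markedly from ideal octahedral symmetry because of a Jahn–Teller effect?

[CrI₆]⁴−

[CrI₆]⁴−: Summing ligand charges against the −4 overall charge gives an oxidation state of +2 for chromium. Group 6 minus oxidation state 2 gives a d⁴ configuration. Iodide is a weak-field ligand for a first-row metal, so the complex is high-spin. The t₂g³e_g¹ (high-spin) configuration has an unevenly filled e_g set; the Jahn–Teller theorem predicts a tetragonal distortion (typically axial elongation) to lift the degeneracy.
[V(CN)₆]³−: Each cyanide is −1; balancing the −3 overall charge requires V(III). Group 5 minus oxidation state 3 gives a d² configuration. The d² configuration leaves the e_g set evenly filled (or empty) — no strong Jahn–Teller driving force.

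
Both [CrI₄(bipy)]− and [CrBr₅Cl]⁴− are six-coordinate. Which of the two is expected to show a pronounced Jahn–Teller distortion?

[CrBr₅Cl]⁴−

[CrI₄(bipy)]−: Ligand charges: each iodide is −1; 2,2′-bipyridine is neutral. With an overall charge of −1 the chromium centre must be in the +3 oxidation state. Chromium is a group-6 element; Cr(III) is therefore d³. The d³ configuration leaves the e_g set evenly filled (or empty) — no strong Jahn–Teller driving force.
[CrBr₅Cl]⁴−: Each bromide is −1; each chloride is −1; balancing the −4 overall charge requires Cr(II). Chromium is a group-6 element; Cr(II) is therefore d⁴. Bromide and chloride are weak-field ligands for a first-row metal, so the complex is high-spin. The t₂g³e_g¹ (high-spin) configuration has an unevenly filled e_g set; the Jahn–Teller theorem predicts a tetragonal distortion (typically axial elongation) to lift the degeneracy.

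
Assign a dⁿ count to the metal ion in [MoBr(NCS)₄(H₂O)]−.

d2

Summing ligand charges against the −1 overall charge gives an oxidation state of +4 for molybdenum.
Molybdenum is a group-6 element; Mo(IV) is therefore d².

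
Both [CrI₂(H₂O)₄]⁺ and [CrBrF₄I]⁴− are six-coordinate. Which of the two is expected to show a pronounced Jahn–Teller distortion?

[CrBrF₄I]⁴−

[CrI₂(H₂O)₄]⁺: Summing ligand charges against the +1 overall charge gives an oxidation state of +3 for chromium. Cr sits in group 6, so the d-electron count is 6 − 3 = 3. The d³ configuration leaves the e_g set evenly filled (or empty) — no strong Jahn–Teller driving force.
[CrBrF₄I]⁴−: Ligand charges: each bromide is −1; each fluoride is −1; each iodide is −1. With an overall charge of −4 the chromium centre must be in the +2 oxidation state. Cr sits in group 6, so the d-electron count is 6 − 2 = 4. Bromide, fluoride, and iodide are weak-field ligands for a first-row metal, so the complex is high-spin. The t₂g³e_g¹ (high-spin) configuration has an unevenly filled e_g set; the Jahn–Teller theorem predicts a tetragonal distortion (typically axial elongation) to lift the degeneracy.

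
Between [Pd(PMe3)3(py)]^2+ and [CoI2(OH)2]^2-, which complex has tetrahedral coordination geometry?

[CoI2(OH)2]^2-

For [Pd(PMe3)3(py)]^2+: Summing ligand charges against the +2 overall charge gives an oxidation state of +2 for palladium. Group 10 minus oxidation state 2 gives a d⁸ configuration. A 4d d⁸ ion has a large crystal-field splitting; square planar leaves the high-energy d_{x²−y²} orbital empty and maximises CFSE. → square planar.
For [CoI2(OH)2]^2-: Ligand charges: each iodide is −1; each hydroxide is −1. With an overall charge of −2 the cobalt centre must be in the +2 oxidation state. Group 9 minus oxidation state 2 gives a d⁷ configuration. For a high-spin 3d d⁷ ion with weak-field ligands the small Δₜ gives little square-planar CFSE advantage, so four ligands adopt the sterically favoured tetrahedral geometry. → tetrahedral.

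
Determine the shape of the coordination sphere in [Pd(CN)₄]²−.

Each cyanide is −1; balancing the −2 overall charge requires Pd(II).
Group 10 minus oxidation state 2 gives a d⁸ configuration.
With 4 monodentate ligands the coordination number is 4.
A 4d d⁸ ion has a large crystal-field splitting; square planar leaves the high-energy d_{x²−y²} orbital empty and maximises CFSE.

square planar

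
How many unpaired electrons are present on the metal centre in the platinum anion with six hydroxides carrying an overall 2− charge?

Ligand charges: each hydroxide is −1. With an overall charge of −2 the platinum centre must be in the +4 oxidation state.
Platinum is a group-10 element; Pt(IV) is therefore d⁶.
The spin state decides the count: a 5d ion has a large Δₒ and is invariably low-spin.
An octahedral low-spin d⁶ ion is t₂g⁶e_g⁰, giving 0 unpaired electrons.

0 unpaired electrons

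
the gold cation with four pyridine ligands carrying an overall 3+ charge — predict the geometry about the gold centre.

square planar

Ligand charges: pyridine is neutral. With an overall charge of +3 the gold centre must be in the +3 oxidation state.
Group 11 minus oxidation state 3 gives a d⁸ configuration.
With 4 monodentate ligands the coordination number is 4.
A 5d d⁸ ion has a large crystal-field splitting; square planar leaves the high-energy d_{x²−y²} orbital empty and maximises CFSE.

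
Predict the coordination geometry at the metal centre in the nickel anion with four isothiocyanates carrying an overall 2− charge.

Ligand charges: each isothiocyanate is −1. With an overall charge of −2 the nickel centre must be in the +2 oxidation state.
Ni sits in group 10, so the d-electron count is 10 − 2 = 8.
Coordination number: 4.
Isothiocyanate is a weak-field ligand.
With weak-field ligands the CFSE gain from square planar is small, so a 3d d⁸ ion takes the sterically preferred tetrahedral geometry.

tetrahedral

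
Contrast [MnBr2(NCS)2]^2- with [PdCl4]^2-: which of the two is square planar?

For [MnBr2(NCS)2]^2-: Each bromide is −1; each isothiocyanate is −1; balancing the −2 overall charge requires Mn(II). Mn sits in group 7, so the d-electron count is 7 − 2 = 5. A high-spin d⁵ ion has zero CFSE in either geometry, so four ligands adopt the sterically favoured tetrahedral geometry. → tetrahedral.
For [PdCl4]^2-: Summing ligand charges against the −2 overall charge gives an oxidation state of +2 for palladium. Group 10 minus oxidation state 2 gives a d⁸ configuration. A 4d d⁸ ion has a large crystal-field splitting; square planar leaves the high-energy d_{x²−y²} orbital empty and maximises CFSE. → square planar.

[PdCl4]^2-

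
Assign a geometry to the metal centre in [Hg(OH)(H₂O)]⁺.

Summing ligand charges against the +1 overall charge gives an oxidation state of +2 for mercury.
Group 12 minus oxidation state 2 gives a d¹⁰ configuration.
Coordination number: 2.
A d¹⁰ ion with only two ligands adopts a linear arrangement (sp hybridisation; no CFSE preference).

linear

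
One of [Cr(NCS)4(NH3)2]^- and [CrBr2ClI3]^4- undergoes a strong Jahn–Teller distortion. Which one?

[Cr(NCS)4(NH3)2]^-: Each isothiocyanate is −1; ammonia is neutral; balancing the −1 overall charge requires Cr(III). Chromium is a group-6 element; Cr(III) is therefore d³. The d³ configuration leaves the e_g set evenly filled (or empty) — no strong Jahn–Teller driving force.
[CrBr2ClI3]^4-: Each bromide is −1; each chloride is −1; each iodide is −1; balancing the −4 overall charge requires Cr(II). Chromium is a group-6 element; Cr(II) is therefore d⁴. Bromide, chloride, and iodide are weak-field ligands for a first-row metal, so the complex is high-spin. The t₂g³e_g¹ (high-spin) configuration has an unevenly filled e_g set; the Jahn–Teller theorem predicts a tetragonal distortion (typically axial elongation) to lift the degeneracy.

[CrBr2ClI3]^4-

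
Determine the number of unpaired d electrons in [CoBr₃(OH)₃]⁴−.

Each bromide is −1; each hydroxide is −1; balancing the −4 overall charge requires Co(II).
Co sits in group 9, so the d-electron count is 9 − 2 = 7.
The spin state decides the count: Bromide and hydroxide are weak-field ligands for a first-row metal, so the complex is high-spin.
An octahedral high-spin d⁷ ion is t₂g⁵e_g², giving 3 unpaired electrons.

3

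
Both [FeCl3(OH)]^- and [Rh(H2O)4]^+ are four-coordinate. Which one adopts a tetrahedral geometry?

[FeCl3(OH)]^-

For [FeCl3(OH)]^-: Ligand charges: each chloride is −1; each hydroxide is −1. With an overall charge of −1 the iron centre must be in the +3 oxidation state. Iron is a group-8 element; Fe(III) is therefore d⁵. A high-spin d⁵ ion has zero CFSE in either geometry, so four ligands adopt the sterically favoured tetrahedral geometry. → tetrahedral.
For [Rh(H2O)4]^+: Water is neutral; balancing the +1 overall charge requires Rh(I). Group 9 minus oxidation state 1 gives a d⁸ configuration. A 4d d⁸ ion has a large crystal-field splitting; square planar leaves the high-energy d_{x²−y²} orbital empty and maximises CFSE. → square planar.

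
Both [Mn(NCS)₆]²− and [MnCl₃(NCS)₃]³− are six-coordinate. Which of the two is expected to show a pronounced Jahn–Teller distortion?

[MnCl₃(NCS)₃]³−

[Mn(NCS)₆]²−: Summing ligand charges against the −2 overall charge gives an oxidation state of +4 for manganese. Manganese is a group-7 element; Mn(IV) is therefore d³. The d³ configuration leaves the e_g set evenly filled (or empty) — no strong Jahn–Teller driving force.
[MnCl₃(NCS)₃]³−: Summing ligand charges against the −3 overall charge gives an oxidation state of +3 for manganese. Manganese is a group-7 element; Mn(III) is therefore d⁴. Chloride and isothiocyanate are weak-field ligands for a first-row metal, so the complex is high-spin. The t₂g³e_g¹ (high-spin) configuration has an unevenly filled e_g set; the Jahn–Teller theorem predicts a tetragonal distortion (typically axial elongation) to lift the degeneracy.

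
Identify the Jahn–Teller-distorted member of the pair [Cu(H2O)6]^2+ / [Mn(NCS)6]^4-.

[Cu(H2O)6]^2+

[Cu(H2O)6]^2+: Summing ligand charges against the +2 overall charge gives an oxidation state of +2 for copper. Copper is a group-11 element; Cu(II) is therefore d⁹. The t₂g⁶e_g³ configuration has an unevenly filled e_g set; the Jahn–Teller theorem predicts a tetragonal distortion (typically axial elongation) to lift the degeneracy.
[Mn(NCS)6]^4-: Each isothiocyanate is −1; balancing the −4 overall charge requires Mn(II). Manganese is a group-7 element; Mn(II) is therefore d⁵. Isothiocyanate is a weak-field ligand for a first-row metal, so the complex is high-spin. The d⁵ configuration leaves the e_g set evenly filled (or empty) — no strong Jahn–Teller driving force.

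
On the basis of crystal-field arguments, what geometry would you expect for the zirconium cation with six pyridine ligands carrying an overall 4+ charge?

Pyridine is neutral; balancing the +4 overall charge requires Zr(IV).
Zr sits in group 4, so the d-electron count is 4 − 4 = 0.
Coordination number: 6.
Six donors around a single metal centre give an octahedral coordination sphere.

octahedral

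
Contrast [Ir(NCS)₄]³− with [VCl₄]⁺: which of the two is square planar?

For [Ir(NCS)₄]³−: Summing ligand charges against the −3 overall charge gives an oxidation state of +1 for iridium. Iridium is a group-9 element; Ir(I) is therefore d⁸. A 5d d⁸ ion has a large crystal-field splitting; square planar leaves the high-energy d_{x²−y²} orbital empty and maximises CFSE. → square planar.
For [VCl₄]⁺: Summing ligand charges against the +1 overall charge gives an oxidation state of +5 for vanadium. V sits in group 5, so the d-electron count is 5 − 5 = 0. A d⁰ ion has no crystal-field stabilisation preference between square planar and tetrahedral, so four ligands adopt the sterically favoured tetrahedral geometry. → tetrahedral.

[Ir(NCS)₄]³−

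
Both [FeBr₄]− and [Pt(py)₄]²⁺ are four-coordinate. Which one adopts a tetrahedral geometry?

For [FeBr₄]−: Each bromide is −1; balancing the −1 overall charge requires Fe(III). Fe sits in group 8, so the d-electron count is 8 − 3 = 5. A high-spin d⁵ ion has zero CFSE in either geometry, so four ligands adopt the sterically favoured tetrahedral geometry. → tetrahedral.
For [Pt(py)₄]²⁺: Pyridine is neutral; balancing the +2 overall charge requires Pt(II). Platinum is a group-10 element; Pt(II) is therefore d⁸. A 5d d⁸ ion has a large crystal-field splitting; square planar leaves the high-energy d_{x²−y²} orbital empty and maximises CFSE. → square planar.

[FeBr₄]−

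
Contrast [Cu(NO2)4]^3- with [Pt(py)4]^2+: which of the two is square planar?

[Pt(py)4]^2+

For [Cu(NO2)4]^3-: Each nitro (N-bound nitrite) is −1; balancing the −3 overall charge requires Cu(I). Cu sits in group 11, so the d-electron count is 11 − 1 = 10. A d¹⁰ ion has no crystal-field stabilisation preference between square planar and tetrahedral, so four ligands adopt the sterically favoured tetrahedral geometry. → tetrahedral.
For [Pt(py)4]^2+: Ligand charges: pyridine is neutral. With an overall charge of +2 the platinum centre must be in the +2 oxidation state. Group 10 minus oxidation state 2 gives a d⁸ configuration. A 5d d⁸ ion has a large crystal-field splitting; square planar leaves the high-energy d_{x²−y²} orbital empty and maximises CFSE. → square planar.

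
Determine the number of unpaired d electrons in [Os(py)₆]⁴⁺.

2

Ligand charges: pyridine is neutral. With an overall charge of +4 the osmium centre must be in the +4 oxidation state.
Os sits in group 8, so the d-electron count is 8 − 4 = 4.
The spin state decides the count: a 5d ion has a large Δₒ and is invariably low-spin.
An octahedral low-spin d⁴ ion is t₂g⁴e_g⁰, giving 2 unpaired electrons.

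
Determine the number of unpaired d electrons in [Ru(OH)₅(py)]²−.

1

Ligand charges: each hydroxide is −1; pyridine is neutral. With an overall charge of −2 the ruthenium centre must be in the +3 oxidation state.
Group 8 minus oxidation state 3 gives a d⁵ configuration.
The spin state decides the count: a 4d ion has a large Δₒ and is invariably low-spin.
An octahedral low-spin d⁵ ion is t₂g⁵e_g⁰, giving 1 unpaired electron.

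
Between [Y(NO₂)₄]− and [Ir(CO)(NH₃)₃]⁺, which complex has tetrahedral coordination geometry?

For [Y(NO₂)₄]−: Ligand charges: each nitro (N-bound nitrite) is −1. With an overall charge of −1 the yttrium centre must be in the +3 oxidation state. Yttrium is a group-3 element; Y(III) is therefore d⁰. A d⁰ ion has no crystal-field stabilisation preference between square planar and tetrahedral, so four ligands adopt the sterically favoured tetrahedral geometry. → tetrahedral.
For [Ir(CO)(NH₃)₃]⁺: Carbonyl is neutral; ammonia is neutral; balancing the +1 overall charge requires Ir(I). Iridium is a group-9 element; Ir(I) is therefore d⁸. A 5d d⁸ ion has a large crystal-field splitting; square planar leaves the high-energy d_{x²−y²} orbital empty and maximises CFSE. → square planar.

[Y(NO₂)₄]−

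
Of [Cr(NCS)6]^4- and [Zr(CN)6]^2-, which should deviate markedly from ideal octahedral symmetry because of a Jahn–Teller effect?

[Cr(NCS)6]^4-: Summing ligand charges against the −4 overall charge gives an oxidation state of +2 for chromium. Group 6 minus oxidation state 2 gives a d⁴ configuration. Isothiocyanate is a weak-field ligand for a first-row metal, so the complex is high-spin. The t₂g³e_g¹ (high-spin) configuration has an unevenly filled e_g set; the Jahn–Teller theorem predicts a tetragonal distortion (typically axial elongation) to lift the degeneracy.
[Zr(CN)6]^2-: Ligand charges: each cyanide is −1. With an overall charge of −2 the zirconium centre must be in the +4 oxidation state. Zr sits in group 4, so the d-electron count is 4 − 4 = 0. The d⁰ configuration leaves the e_g set evenly filled (or empty) — no strong Jahn–Teller driving force.

[Cr(NCS)6]^4-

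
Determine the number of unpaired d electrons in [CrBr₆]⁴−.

4

Each bromide is −1; balancing the −4 overall charge requires Cr(II).
Group 6 minus oxidation state 2 gives a d⁴ configuration.
The spin state decides the count: Bromide is a weak-field ligand for a first-row metal, so the complex is high-spin.
An octahedral high-spin d⁴ ion is t₂g³e_g¹, giving 4 unpaired electrons.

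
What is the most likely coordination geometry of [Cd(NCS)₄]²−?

Ligand charges: each isothiocyanate is −1. With an overall charge of −2 the cadmium centre must be in the +2 oxidation state.
Cadmium is a group-12 element; Cd(II) is therefore d¹⁰.
Coordination number: 4.
A d¹⁰ ion has no crystal-field stabilisation preference between square planar and tetrahedral, so four ligands adopt the sterically favoured tetrahedral geometry.

tetrahedral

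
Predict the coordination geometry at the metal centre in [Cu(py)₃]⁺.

Ligand charges: pyridine is neutral. With an overall charge of +1 the copper centre must be in the +1 oxidation state.
Copper is a group-11 element; Cu(I) is therefore d¹⁰.
Coordination number: 3.
Three ligands around a d¹⁰ centre minimise repulsion in a trigonal-planar arrangement.

trigonal planar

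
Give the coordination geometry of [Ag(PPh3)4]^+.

tetrahedral

Ligand charges: triphenylphosphine is neutral. With an overall charge of +1 the silver centre must be in the +1 oxidation state.
Group 11 minus oxidation state 1 gives a d¹⁰ configuration.
Coordination number: 4.
A d¹⁰ ion has no crystal-field stabilisation preference between square planar and tetrahedral, so four ligands adopt the sterically favoured tetrahedral geometry.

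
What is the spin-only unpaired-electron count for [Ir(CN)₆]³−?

Summing ligand charges against the −3 overall charge gives an oxidation state of +3 for iridium.
Ir sits in group 9, so the d-electron count is 9 − 3 = 6.
The spin state decides the count: a 5d ion has a large Δₒ and is invariably low-spin.
An octahedral low-spin d⁶ ion is t₂g⁶e_g⁰, giving 0 unpaired electrons.

0 unpaired electrons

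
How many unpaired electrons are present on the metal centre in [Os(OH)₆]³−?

1

Ligand charges: each hydroxide is −1. With an overall charge of −3 the osmium centre must be in the +3 oxidation state.
Osmium is a group-8 element; Os(III) is therefore d⁵.
The spin state decides the count: a 5d ion has a large Δₒ and is invariably low-spin.
An octahedral low-spin d⁵ ion is t₂g⁵e_g⁰, giving 1 unpaired electron.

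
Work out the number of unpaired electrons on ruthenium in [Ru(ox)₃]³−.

1

Each oxalate is −2; balancing the −3 overall charge requires Ru(III).
Ruthenium is a group-8 element; Ru(III) is therefore d⁵.
Counting donor atoms: 3×oxalate (bidentate) → 6 donors. Coordination number = 6.
The spin state decides the count: a 4d ion has a large Δₒ and is invariably low-spin.
An octahedral low-spin d⁵ ion is t₂g⁵e_g⁰, giving 1 unpaired electron.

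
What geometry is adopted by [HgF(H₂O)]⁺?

linear

Ligand charges: each fluoride is −1; water is neutral. With an overall charge of +1 the mercury centre must be in the +2 oxidation state.
Group 12 minus oxidation state 2 gives a d¹⁰ configuration.
Coordination number: 2.
A d¹⁰ ion with only two ligands adopts a linear arrangement (sp hybridisation; no CFSE preference).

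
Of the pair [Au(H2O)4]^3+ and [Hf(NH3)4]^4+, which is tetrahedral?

[Hf(NH3)4]^4+

For [Au(H2O)4]^3+: Water is neutral; balancing the +3 overall charge requires Au(III). Group 11 minus oxidation state 3 gives a d⁸ configuration. A 5d d⁸ ion has a large crystal-field splitting; square planar leaves the high-energy d_{x²−y²} orbital empty and maximises CFSE. → square planar.
For [Hf(NH3)4]^4+: Ammonia is neutral; balancing the +4 overall charge requires Hf(IV). Hafnium is a group-4 element; Hf(IV) is therefore d⁰. A d⁰ ion has no crystal-field stabilisation preference between square planar and tetrahedral, so four ligands adopt the sterically favoured tetrahedral geometry. → tetrahedral.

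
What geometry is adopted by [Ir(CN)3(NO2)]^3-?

square planar

Ligand charges: each cyanide is −1; each nitro (N-bound nitrite) is −1. With an overall charge of −3 the iridium centre must be in the +1 oxidation state.
Iridium is a group-9 element; Ir(I) is therefore d⁸.
With 4 monodentate ligands the coordination number is 4.
A 5d d⁸ ion has a large crystal-field splitting; square planar leaves the high-energy d_{x²−y²} orbital empty and maximises CFSE.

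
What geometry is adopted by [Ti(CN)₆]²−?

octahedral

Ligand charges: each cyanide is −1. With an overall charge of −2 the titanium centre must be in the +4 oxidation state.
Titanium is a group-4 element; Ti(IV) is therefore d⁰.
Coordination number: 6.
Six donors around a single metal centre give an octahedral coordination sphere.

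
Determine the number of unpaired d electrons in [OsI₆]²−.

Ligand charges: each iodide is −1. With an overall charge of −2 the osmium centre must be in the +4 oxidation state.
Osmium is a group-8 element; Os(IV) is therefore d⁴.
The spin state decides the count: a 5d ion has a large Δₒ and is invariably low-spin.
An octahedral low-spin d⁴ ion is t₂g⁴e_g⁰, giving 2 unpaired electrons.

2 unpaired electrons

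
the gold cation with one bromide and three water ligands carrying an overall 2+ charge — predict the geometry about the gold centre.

square planar

Ligand charges: each bromide is −1; water is neutral. With an overall charge of +2 the gold centre must be in the +3 oxidation state.
Group 11 minus oxidation state 3 gives a d⁸ configuration.
Coordination number: 4.
A 5d d⁸ ion has a large crystal-field splitting; square planar leaves the high-energy d_{x²−y²} orbital empty and maximises CFSE.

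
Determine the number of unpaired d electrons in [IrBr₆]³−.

0

Each bromide is −1; balancing the −3 overall charge requires Ir(III).
Group 9 minus oxidation state 3 gives a d⁶ configuration.
The spin state decides the count: a 5d ion has a large Δₒ and is invariably low-spin.
An octahedral low-spin d⁶ ion is t₂g⁶e_g⁰, giving 0 unpaired electrons.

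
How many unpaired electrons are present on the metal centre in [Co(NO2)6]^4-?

1 unpaired electron

Summing ligand charges against the −4 overall charge gives an oxidation state of +2 for cobalt.
Group 9 minus oxidation state 2 gives a d⁷ configuration.
The spin state decides the count: Nitro (N-bound nitrite) is a strong-field ligand (high in the spectrochemical series) for a first-row metal, so the complex is low-spin.
An octahedral low-spin d⁷ ion is t₂g⁶e_g¹, giving 1 unpaired electron.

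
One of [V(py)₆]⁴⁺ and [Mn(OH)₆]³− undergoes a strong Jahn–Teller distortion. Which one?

[Mn(OH)₆]³−

[V(py)₆]⁴⁺: Ligand charges: pyridine is neutral. With an overall charge of +4 the vanadium centre must be in the +4 oxidation state. V sits in group 5, so the d-electron count is 5 − 4 = 1. The d¹ configuration leaves the e_g set evenly filled (or empty) — no strong Jahn–Teller driving force.
[Mn(OH)₆]³−: Ligand charges: each hydroxide is −1. With an overall charge of −3 the manganese centre must be in the +3 oxidation state. Manganese is a group-7 element; Mn(III) is therefore d⁴. Hydroxide is a weak-field ligand for a first-row metal, so the complex is high-spin. The t₂g³e_g¹ (high-spin) configuration has an unevenly filled e_g set; the Jahn–Teller theorem predicts a tetragonal distortion (typically axial elongation) to lift the degeneracy.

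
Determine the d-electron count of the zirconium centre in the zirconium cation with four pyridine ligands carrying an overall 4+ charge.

Pyridine is neutral; balancing the +4 overall charge requires Zr(IV).
Group 4 minus oxidation state 4 gives a d⁰ configuration.

d0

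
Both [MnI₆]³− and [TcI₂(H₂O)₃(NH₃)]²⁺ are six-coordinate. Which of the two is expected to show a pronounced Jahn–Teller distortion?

[MnI₆]³−: Summing ligand charges against the −3 overall charge gives an oxidation state of +3 for manganese. Group 7 minus oxidation state 3 gives a d⁴ configuration. Iodide is a weak-field ligand for a first-row metal, so the complex is high-spin. The t₂g³e_g¹ (high-spin) configuration has an unevenly filled e_g set; the Jahn–Teller theorem predicts a tetragonal distortion (typically axial elongation) to lift the degeneracy.
[TcI₂(H₂O)₃(NH₃)]²⁺: Each iodide is −1; water is neutral; ammonia is neutral; balancing the +2 overall charge requires Tc(IV). Tc sits in group 7, so the d-electron count is 7 − 4 = 3. The d³ configuration leaves the e_g set evenly filled (or empty) — no strong Jahn–Teller driving force.

[MnI₆]³−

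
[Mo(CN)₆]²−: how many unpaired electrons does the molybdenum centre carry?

2

Each cyanide is −1; balancing the −2 overall charge requires Mo(IV).
Molybdenum is a group-6 element; Mo(IV) is therefore d².
In an octahedral field the d² configuration is t₂g²e_g⁰ (only one arrangement possible), giving 2 unpaired electrons.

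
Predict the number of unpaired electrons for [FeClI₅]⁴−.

Each chloride is −1; each iodide is −1; balancing the −4 overall charge requires Fe(II).
Iron is a group-8 element; Fe(II) is therefore d⁶.
The spin state decides the count: Chloride and iodide are weak-field ligands for a first-row metal, so the complex is high-spin.
An octahedral high-spin d⁶ ion is t₂g⁴e_g², giving 4 unpaired electrons.

4 unpaired electrons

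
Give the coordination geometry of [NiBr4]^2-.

Summing ligand charges against the −2 overall charge gives an oxidation state of +2 for nickel.
Ni sits in group 10, so the d-electron count is 10 − 2 = 8.
With 4 monodentate ligands the coordination number is 4.
Bromide is a weak-field ligand.
With weak-field ligands the CFSE gain from square planar is small, so a 3d d⁸ ion takes the sterically preferred tetrahedral geometry.

tetrahedral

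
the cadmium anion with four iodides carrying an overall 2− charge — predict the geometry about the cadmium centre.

Ligand charges: each iodide is −1. With an overall charge of −2 the cadmium centre must be in the +2 oxidation state.
Cadmium is a group-12 element; Cd(II) is therefore d¹⁰.
With 4 monodentate ligands the coordination number is 4.
A d¹⁰ ion has no crystal-field stabilisation preference between square planar and tetrahedral, so four ligands adopt the sterically favoured tetrahedral geometry.

tetrahedral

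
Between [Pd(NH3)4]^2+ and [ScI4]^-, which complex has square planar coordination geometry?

For [Pd(NH3)4]^2+: Summing ligand charges against the +2 overall charge gives an oxidation state of +2 for palladium. Palladium is a group-10 element; Pd(II) is therefore d⁸. A 4d d⁸ ion has a large crystal-field splitting; square planar leaves the high-energy d_{x²−y²} orbital empty and maximises CFSE. → square planar.
For [ScI4]^-: Ligand charges: each iodide is −1. With an overall charge of −1 the scandium centre must be in the +3 oxidation state. Group 3 minus oxidation state 3 gives a d⁰ configuration. A d⁰ ion has no crystal-field stabilisation preference between square planar and tetrahedral, so four ligands adopt the sterically favoured tetrahedral geometry. → tetrahedral.

[Pd(NH3)4]^2+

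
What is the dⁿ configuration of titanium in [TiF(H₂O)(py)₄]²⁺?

d¹

Each fluoride is −1; water is neutral; pyridine is neutral; balancing the +2 overall charge requires Ti(III).
Group 4 minus oxidation state 3 gives a d¹ configuration.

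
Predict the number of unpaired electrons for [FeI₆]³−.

Each iodide is −1; balancing the −3 overall charge requires Fe(III).
Fe sits in group 8, so the d-electron count is 8 − 3 = 5.
The spin state decides the count: Iodide is a weak-field ligand for a first-row metal, so the complex is high-spin.
An octahedral high-spin d⁵ ion is t₂g³e_g², giving 5 unpaired electrons.

5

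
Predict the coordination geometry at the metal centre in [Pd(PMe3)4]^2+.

square planar

Trimethylphosphine is neutral; balancing the +2 overall charge requires Pd(II).
Pd sits in group 10, so the d-electron count is 10 − 2 = 8.
With 4 monodentate ligands the coordination number is 4.
A 4d d⁸ ion has a large crystal-field splitting; square planar leaves the high-energy d_{x²−y²} orbital empty and maximises CFSE.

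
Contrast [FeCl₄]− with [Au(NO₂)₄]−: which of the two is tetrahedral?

For [FeCl₄]−: Summing ligand charges against the −1 overall charge gives an oxidation state of +3 for iron. Fe sits in group 8, so the d-electron count is 8 − 3 = 5. A high-spin d⁵ ion has zero CFSE in either geometry, so four ligands adopt the sterically favoured tetrahedral geometry. → tetrahedral.
For [Au(NO₂)₄]−: Ligand charges: each nitro (N-bound nitrite) is −1. With an overall charge of −1 the gold centre must be in the +3 oxidation state. Au sits in group 11, so the d-electron count is 11 − 3 = 8. A 5d d⁸ ion has a large crystal-field splitting; square planar leaves the high-energy d_{x²−y²} orbital empty and maximises CFSE. → square planar.

[FeCl₄]−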